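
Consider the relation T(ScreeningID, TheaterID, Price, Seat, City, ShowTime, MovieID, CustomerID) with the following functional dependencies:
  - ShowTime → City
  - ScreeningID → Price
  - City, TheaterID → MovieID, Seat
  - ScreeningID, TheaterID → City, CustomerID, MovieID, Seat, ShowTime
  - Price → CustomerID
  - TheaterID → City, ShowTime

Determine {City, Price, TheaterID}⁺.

Start with {City, Price, TheaterID}.
City, TheaterID → MovieID, Seat applies; add {MovieID, Seat} → now {City, MovieID, Price, Seat, TheaterID}.
Price → CustomerID applies; add {CustomerID} → now {City, CustomerID, MovieID, Price, Seat, TheaterID}.
TheaterID → City, ShowTime applies; add {ShowTime} → now {City, CustomerID, MovieID, Price, Seat, ShowTime, TheaterID}.
No further FD applies.

{City, CustomerID, MovieID, Price, Seat, ShowTime, TheaterID}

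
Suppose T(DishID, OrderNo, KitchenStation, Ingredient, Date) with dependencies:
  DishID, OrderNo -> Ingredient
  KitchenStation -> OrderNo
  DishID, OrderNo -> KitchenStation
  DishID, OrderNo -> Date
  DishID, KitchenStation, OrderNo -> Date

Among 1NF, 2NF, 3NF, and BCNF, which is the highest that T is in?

Candidate keys: {DishID, KitchenStation}, {DishID, OrderNo}. Prime attributes: {DishID, KitchenStation, OrderNo}.
KitchenStation -> OrderNo: {KitchenStation}⁺ = {KitchenStation, OrderNo}, which is not all of the attributes, so the left side is not a superkey — BCNF is violated.
But every attribute on its right side ({OrderNo}) is prime, and the same holds for every other non-superkey FD, so 3NF still holds.

3NF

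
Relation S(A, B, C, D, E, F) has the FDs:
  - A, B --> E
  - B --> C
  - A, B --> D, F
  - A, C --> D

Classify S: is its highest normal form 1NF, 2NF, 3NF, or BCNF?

1NF

Candidate key: {A, B}. Prime attributes: {A, B}.
B --> C breaks BCNF: {B}⁺ = {B, C}, so {B} is not a superkey.
B --> C determines the non-prime attribute {C} from a non-superkey — 3NF is violated.
Since {B} ⊂ {A, B} and {B}⁺ ⊇ {C} with {C} non-prime, there is a partial dependency; 2NF fails.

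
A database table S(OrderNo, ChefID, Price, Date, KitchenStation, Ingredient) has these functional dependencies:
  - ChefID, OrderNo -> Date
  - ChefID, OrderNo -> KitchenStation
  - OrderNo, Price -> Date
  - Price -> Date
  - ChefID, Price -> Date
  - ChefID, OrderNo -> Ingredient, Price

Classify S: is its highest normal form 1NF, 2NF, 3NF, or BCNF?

Candidate key: {ChefID, OrderNo}. Prime attributes: {ChefID, OrderNo}.
For OrderNo, Price -> Date we have {OrderNo, Price}⁺ = {Date, OrderNo, Price}; {OrderNo, Price} is not a superkey, so BCNF fails.
OrderNo, Price -> Date determines the non-prime attribute {Date} from a non-superkey — 3NF is violated.
Checking every proper subset of each key, none determines a non-prime attribute — 2NF is satisfied.

2NF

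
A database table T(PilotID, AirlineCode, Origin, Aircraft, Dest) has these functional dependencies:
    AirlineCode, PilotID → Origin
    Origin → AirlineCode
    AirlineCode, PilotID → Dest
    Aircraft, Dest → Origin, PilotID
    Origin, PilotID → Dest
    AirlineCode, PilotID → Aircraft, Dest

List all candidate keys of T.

{Aircraft, Dest}, {AirlineCode, PilotID}, {Origin, PilotID}

{Aircraft, Dest} is a candidate key since {Aircraft, Dest}⁺ = {Aircraft, AirlineCode, Dest, Origin, PilotID} covers every attribute.
{AirlineCode, PilotID} is a candidate key since {AirlineCode, PilotID}⁺ = {Aircraft, AirlineCode, Dest, Origin, PilotID} covers every attribute.
{Origin, PilotID} is a candidate key since {Origin, PilotID}⁺ = {Aircraft, AirlineCode, Dest, Origin, PilotID} covers every attribute.
These are minimal and exhaustive — every other superkey contains one of them.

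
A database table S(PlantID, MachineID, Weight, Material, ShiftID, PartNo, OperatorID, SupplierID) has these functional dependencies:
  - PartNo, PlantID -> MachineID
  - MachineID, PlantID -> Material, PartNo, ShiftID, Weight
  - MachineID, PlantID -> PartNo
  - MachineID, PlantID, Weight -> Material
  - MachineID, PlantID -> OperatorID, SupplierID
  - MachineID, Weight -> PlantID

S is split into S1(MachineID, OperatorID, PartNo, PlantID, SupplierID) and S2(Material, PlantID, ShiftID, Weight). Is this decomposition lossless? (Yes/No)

The shared attributes are {PlantID} and {PlantID}⁺ = {PlantID}.
S1 ⊄ {PlantID} and S2 ⊄ {PlantID}, so the split is lossy.

No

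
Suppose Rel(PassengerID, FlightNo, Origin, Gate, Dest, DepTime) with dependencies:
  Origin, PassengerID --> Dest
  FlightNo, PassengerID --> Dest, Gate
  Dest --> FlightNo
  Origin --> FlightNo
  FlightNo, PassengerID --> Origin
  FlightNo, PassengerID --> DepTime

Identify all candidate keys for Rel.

{Dest, PassengerID}, {FlightNo, PassengerID}, {Origin, PassengerID}

No FD produces {PassengerID}, so it must be in every candidate key.
{Dest, PassengerID} is a candidate key since {Dest, PassengerID}⁺ = {DepTime, Dest, FlightNo, Gate, Origin, PassengerID} covers every attribute.
{FlightNo, PassengerID} is a candidate key since {FlightNo, PassengerID}⁺ = {DepTime, Dest, FlightNo, Gate, Origin, PassengerID} covers every attribute.
{Origin, PassengerID} is a candidate key since {Origin, PassengerID}⁺ = {DepTime, Dest, FlightNo, Gate, Origin, PassengerID} covers every attribute.
No proper subset of any of these is a key, and no other minimal superkey exists.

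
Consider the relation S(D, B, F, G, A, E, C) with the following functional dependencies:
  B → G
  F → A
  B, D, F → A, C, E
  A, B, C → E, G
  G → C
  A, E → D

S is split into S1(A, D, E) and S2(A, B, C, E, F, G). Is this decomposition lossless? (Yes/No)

Yes

Common attributes: {A, E}; their closure is {A, D, E}.
Since S1 ⊆ {A, D, E}, the intersection is a superkey of S1; the decomposition is lossless.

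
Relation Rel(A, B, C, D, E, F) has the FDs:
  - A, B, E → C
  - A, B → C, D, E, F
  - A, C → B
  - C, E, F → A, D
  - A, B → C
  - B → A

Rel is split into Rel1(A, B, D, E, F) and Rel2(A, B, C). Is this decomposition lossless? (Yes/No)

Rel1 ∩ Rel2 = {A, B}; its closure under F is {A, B, C, D, E, F}.
Rel1 is contained in that closure, so Rel1 ∩ Rel2 → Rel1 holds and the join is lossless.

Yes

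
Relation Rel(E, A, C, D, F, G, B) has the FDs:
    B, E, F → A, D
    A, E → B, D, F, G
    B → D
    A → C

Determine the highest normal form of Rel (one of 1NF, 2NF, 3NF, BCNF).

Candidate keys: {A, E}, {B, E, F}. Prime attributes: {A, B, E, F}.
For B → D we have {B}⁺ = {B, D}; {B} is not a superkey, so BCNF fails.
B → D determines the non-prime attribute {D} from a non-superkey — 3NF is violated.
{A} is a proper subset of the key {A, E}, and {A}⁺ contains the non-prime attribute {C} — a partial dependency, so 2NF is violated.

1NF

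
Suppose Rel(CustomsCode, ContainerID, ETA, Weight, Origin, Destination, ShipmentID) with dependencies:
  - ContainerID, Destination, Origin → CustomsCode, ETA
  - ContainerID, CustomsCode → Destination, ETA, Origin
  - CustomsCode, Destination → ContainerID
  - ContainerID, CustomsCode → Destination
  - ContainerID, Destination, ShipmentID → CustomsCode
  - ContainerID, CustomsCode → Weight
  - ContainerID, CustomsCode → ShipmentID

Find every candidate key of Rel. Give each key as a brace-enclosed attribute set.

{ContainerID, CustomsCode}, {ContainerID, Destination, Origin}, {ContainerID, Destination, ShipmentID}, {CustomsCode, Destination}

{ContainerID, CustomsCode}⁺ = {ContainerID, CustomsCode, Destination, ETA, Origin, ShipmentID, Weight}, which is every attribute, so {ContainerID, CustomsCode} is a candidate key.
{CustomsCode, Destination}⁺ = {ContainerID, CustomsCode, Destination, ETA, Origin, ShipmentID, Weight}, which is every attribute, so {CustomsCode, Destination} is a candidate key.
{ContainerID, Destination, Origin}⁺ = {ContainerID, CustomsCode, Destination, ETA, Origin, ShipmentID, Weight}, which is every attribute, so {ContainerID, Destination, Origin} is a candidate key.
{ContainerID, Destination, ShipmentID}⁺ = {ContainerID, CustomsCode, Destination, ETA, Origin, ShipmentID, Weight}, which is every attribute, so {ContainerID, Destination, ShipmentID} is a candidate key.
No proper subset of any of these is a key, and no other minimal superkey exists.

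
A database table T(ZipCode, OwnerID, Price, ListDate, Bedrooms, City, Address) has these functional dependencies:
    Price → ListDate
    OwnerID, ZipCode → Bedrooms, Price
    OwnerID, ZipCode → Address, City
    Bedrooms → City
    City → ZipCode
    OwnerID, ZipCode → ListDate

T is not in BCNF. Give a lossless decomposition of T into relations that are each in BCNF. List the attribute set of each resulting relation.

{Address, Bedrooms, OwnerID, Price}; {Bedrooms, City}; {City, ZipCode}; {ListDate, Price}

Candidate keys of the original relation: {Bedrooms, OwnerID}, {City, OwnerID}, {OwnerID, ZipCode}.
{Address, Bedrooms, City, ListDate, OwnerID, Price, ZipCode}: {Price} determines {ListDate, Price} here but is not a superkey — split on Price → ListDate, giving {ListDate, Price} and {Address, Bedrooms, City, OwnerID, Price, ZipCode}.
{ListDate, Price}: every determinant is a superkey — BCNF.
{Address, Bedrooms, City, OwnerID, Price, ZipCode}: {Bedrooms} determines {Bedrooms, City, ZipCode} here but is not a superkey — split on Bedrooms → City, ZipCode, giving {Bedrooms, City, ZipCode} and {Address, Bedrooms, OwnerID, Price}.
{Bedrooms, City, ZipCode}: {City} determines {City, ZipCode} here but is not a superkey — split on City → ZipCode, giving {City, ZipCode} and {Bedrooms, City}.
{City, ZipCode}: every determinant is a superkey — BCNF.
{Bedrooms, City}: every determinant is a superkey — BCNF.
{Address, Bedrooms, OwnerID, Price}: every determinant is a superkey — BCNF.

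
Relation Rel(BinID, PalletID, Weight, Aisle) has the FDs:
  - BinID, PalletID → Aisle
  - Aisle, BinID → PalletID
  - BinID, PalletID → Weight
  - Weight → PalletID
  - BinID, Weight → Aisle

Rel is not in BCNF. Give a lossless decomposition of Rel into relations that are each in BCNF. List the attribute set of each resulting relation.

{Aisle, BinID, Weight}; {PalletID, Weight}

Candidate keys of the original relation: {Aisle, BinID}, {BinID, PalletID}, {BinID, Weight}.
Within {Aisle, BinID, PalletID, Weight}: {Weight}⁺ ∩ {Aisle, BinID, PalletID, Weight} = {PalletID, Weight}, not the whole set, so Weight → PalletID violates BCNF; decompose into {PalletID, Weight} and {Aisle, BinID, Weight}.
{PalletID, Weight}: every determinant is a superkey — BCNF.
{Aisle, BinID, Weight}: every determinant is a superkey — BCNF.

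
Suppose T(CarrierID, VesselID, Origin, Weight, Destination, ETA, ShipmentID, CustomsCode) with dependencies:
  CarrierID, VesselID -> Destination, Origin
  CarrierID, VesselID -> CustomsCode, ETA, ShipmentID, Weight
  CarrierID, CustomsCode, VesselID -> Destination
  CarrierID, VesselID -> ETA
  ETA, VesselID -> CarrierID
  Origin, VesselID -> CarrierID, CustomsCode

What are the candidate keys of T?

{CarrierID, VesselID}, {ETA, VesselID}, {Origin, VesselID}

{VesselID} never appears on the right of any FD, so every key must include it.
{CarrierID, VesselID} is a candidate key since {CarrierID, VesselID}⁺ = {CarrierID, CustomsCode, Destination, ETA, Origin, ShipmentID, VesselID, Weight} covers every attribute.
{ETA, VesselID} is a candidate key since {ETA, VesselID}⁺ = {CarrierID, CustomsCode, Destination, ETA, Origin, ShipmentID, VesselID, Weight} covers every attribute.
{Origin, VesselID} is a candidate key since {Origin, VesselID}⁺ = {CarrierID, CustomsCode, Destination, ETA, Origin, ShipmentID, VesselID, Weight} covers every attribute.
Any other superkey properly contains one of these, so there are no further candidate keys.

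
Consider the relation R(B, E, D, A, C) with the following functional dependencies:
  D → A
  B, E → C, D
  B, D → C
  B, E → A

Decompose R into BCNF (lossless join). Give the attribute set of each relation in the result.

Candidate key of the original relation: {B, E}.
{A, B, C, D, E}: {D} determines {A, D} here but is not a superkey — split on D → A, giving {A, D} and {B, C, D, E}.
{A, D} has no BCNF violation.
{B, C, D, E}: {B, D} determines {B, C, D} here but is not a superkey — split on B, D → C, giving {B, C, D} and {B, D, E}.
{B, C, D} has no BCNF violation.
{B, D, E} has no BCNF violation.

{A, D}; {B, C, D}; {B, D, E}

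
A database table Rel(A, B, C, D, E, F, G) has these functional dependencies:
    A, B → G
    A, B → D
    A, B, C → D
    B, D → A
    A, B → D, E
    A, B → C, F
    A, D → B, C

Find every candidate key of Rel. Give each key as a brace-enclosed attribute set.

{A, B}, {A, D}, {B, D}

Closure of {A, B} is {A, B, C, D, E, F, G}, the whole schema; {A, B} is a candidate key.
Closure of {A, D} is {A, B, C, D, E, F, G}, the whole schema; {A, D} is a candidate key.
Closure of {B, D} is {A, B, C, D, E, F, G}, the whole schema; {B, D} is a candidate key.
These are minimal and exhaustive — every other superkey contains one of them.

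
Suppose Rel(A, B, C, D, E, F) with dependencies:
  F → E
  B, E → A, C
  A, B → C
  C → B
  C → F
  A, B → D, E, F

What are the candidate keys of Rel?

{A, B}, {B, E}, {B, F}, {C}

{C}⁺ = {A, B, C, D, E, F} — all of the relation — so {C} is a candidate key.
{A, B}⁺ = {A, B, C, D, E, F} — all of the relation — so {A, B} is a candidate key.
{B, E}⁺ = {A, B, C, D, E, F} — all of the relation — so {B, E} is a candidate key.
{B, F}⁺ = {A, B, C, D, E, F} — all of the relation — so {B, F} is a candidate key.
No proper subset of any of these is a key, and no other minimal superkey exists.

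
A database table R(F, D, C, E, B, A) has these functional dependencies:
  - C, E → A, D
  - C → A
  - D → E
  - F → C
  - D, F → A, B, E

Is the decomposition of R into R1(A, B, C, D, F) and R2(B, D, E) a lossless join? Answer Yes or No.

The shared attributes are {B, D} and {B, D}⁺ = {B, D, E}.
R2 is contained in that closure, so R1 ∩ R2 → R2 holds and the join is lossless.

Yes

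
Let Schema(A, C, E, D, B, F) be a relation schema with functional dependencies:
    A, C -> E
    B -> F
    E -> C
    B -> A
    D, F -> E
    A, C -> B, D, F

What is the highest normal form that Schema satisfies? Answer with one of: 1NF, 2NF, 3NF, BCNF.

Candidate keys: {A, C}, {A, D, F}, {A, E}, {B, C}, {B, D}, {B, E}. Prime attributes: {A, B, C, D, E, F}.
B -> F: {B}⁺ = {A, B, F}, which is not all of the attributes, so the left side is not a superkey — BCNF is violated.
Since {F} ⊆ prime attributes and every other non-superkey FD also has a prime right side, the schema is in 3NF.

3NF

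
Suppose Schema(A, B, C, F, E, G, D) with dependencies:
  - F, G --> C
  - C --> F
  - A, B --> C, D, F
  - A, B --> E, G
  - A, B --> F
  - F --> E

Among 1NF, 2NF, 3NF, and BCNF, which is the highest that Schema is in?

Candidate key: {A, B}. Prime attributes: {A, B}.
F, G --> C: {F, G}⁺ = {C, E, F, G}, which is not all of the attributes, so the left side is not a superkey — BCNF is violated.
Because {C} is non-prime and the left side of F, G --> C is not a superkey, the relation is not in 3NF.
No proper subset of a key has a non-prime attribute in its closure, so there is no partial dependency; 2NF holds.

2NF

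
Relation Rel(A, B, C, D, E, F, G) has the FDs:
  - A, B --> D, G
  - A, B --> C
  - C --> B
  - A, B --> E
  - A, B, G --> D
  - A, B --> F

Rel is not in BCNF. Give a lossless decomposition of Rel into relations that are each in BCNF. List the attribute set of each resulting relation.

{A, C, D, E, F, G}; {B, C}

Candidate keys of the original relation: {A, B}, {A, C}.
In {A, B, C, D, E, F, G}, {C} is not a superkey ({C}⁺ restricted to this set is {B, C}), so split on C --> B into {B, C} and {A, C, D, E, F, G}.
{B, C} has no BCNF violation.
{A, C, D, E, F, G} has no BCNF violation.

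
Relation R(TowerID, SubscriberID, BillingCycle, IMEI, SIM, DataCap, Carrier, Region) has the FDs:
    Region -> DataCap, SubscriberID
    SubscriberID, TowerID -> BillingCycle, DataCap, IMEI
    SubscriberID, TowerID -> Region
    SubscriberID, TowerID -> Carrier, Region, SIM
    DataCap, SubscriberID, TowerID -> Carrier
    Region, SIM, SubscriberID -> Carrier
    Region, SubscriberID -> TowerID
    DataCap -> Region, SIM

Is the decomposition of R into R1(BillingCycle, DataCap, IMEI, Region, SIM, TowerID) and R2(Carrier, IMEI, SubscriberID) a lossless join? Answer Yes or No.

Common attributes: {IMEI}; their closure is {IMEI}.
Neither R1 nor R2 is contained in that closure, so the decomposition is lossy.

No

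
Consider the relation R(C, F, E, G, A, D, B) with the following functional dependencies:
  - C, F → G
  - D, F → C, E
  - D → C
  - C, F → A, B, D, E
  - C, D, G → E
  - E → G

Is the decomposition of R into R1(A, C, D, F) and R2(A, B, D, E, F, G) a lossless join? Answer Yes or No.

Yes

Common attributes: {A, D, F}; their closure is {A, B, C, D, E, F, G}.
R1 is contained in that closure, so R1 ∩ R2 → R1 holds and the join is lossless.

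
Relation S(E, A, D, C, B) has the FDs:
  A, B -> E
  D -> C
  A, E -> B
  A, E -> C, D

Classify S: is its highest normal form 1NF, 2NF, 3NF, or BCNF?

2NF

Candidate keys: {A, B}, {A, E}. Prime attributes: {A, B, E}.
For D -> C we have {D}⁺ = {C, D}; {D} is not a superkey, so BCNF fails.
D -> C determines the non-prime attribute {C} from a non-superkey — 3NF is violated.
No proper subset of a key has a non-prime attribute in its closure, so there is no partial dependency; 2NF holds.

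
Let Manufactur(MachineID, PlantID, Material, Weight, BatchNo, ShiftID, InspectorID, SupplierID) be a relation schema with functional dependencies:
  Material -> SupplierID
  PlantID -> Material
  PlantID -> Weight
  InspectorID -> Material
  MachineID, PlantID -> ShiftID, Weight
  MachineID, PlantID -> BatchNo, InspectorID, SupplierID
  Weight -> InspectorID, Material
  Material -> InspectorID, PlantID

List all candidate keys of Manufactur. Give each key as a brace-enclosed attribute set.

{InspectorID, MachineID}, {MachineID, Material}, {MachineID, PlantID}, {MachineID, Weight}

{MachineID} never appears on the right of any FD, so every key must include it.
{InspectorID, MachineID}⁺ = {BatchNo, InspectorID, MachineID, Material, PlantID, ShiftID, SupplierID, Weight}, which is every attribute, so {InspectorID, MachineID} is a candidate key.
{MachineID, Material}⁺ = {BatchNo, InspectorID, MachineID, Material, PlantID, ShiftID, SupplierID, Weight}, which is every attribute, so {MachineID, Material} is a candidate key.
{MachineID, PlantID}⁺ = {BatchNo, InspectorID, MachineID, Material, PlantID, ShiftID, SupplierID, Weight}, which is every attribute, so {MachineID, PlantID} is a candidate key.
{MachineID, Weight}⁺ = {BatchNo, InspectorID, MachineID, Material, PlantID, ShiftID, SupplierID, Weight}, which is every attribute, so {MachineID, Weight} is a candidate key.
Any other superkey properly contains one of these, so there are no further candidate keys.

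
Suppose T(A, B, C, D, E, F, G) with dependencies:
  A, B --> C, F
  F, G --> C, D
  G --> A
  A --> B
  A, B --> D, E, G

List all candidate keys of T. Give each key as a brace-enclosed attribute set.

{A} is a candidate key since {A}⁺ = {A, B, C, D, E, F, G} covers every attribute.
{G} is a candidate key since {G}⁺ = {A, B, C, D, E, F, G} covers every attribute.
Any other superkey properly contains one of these, so there are no further candidate keys.

{A}, {G}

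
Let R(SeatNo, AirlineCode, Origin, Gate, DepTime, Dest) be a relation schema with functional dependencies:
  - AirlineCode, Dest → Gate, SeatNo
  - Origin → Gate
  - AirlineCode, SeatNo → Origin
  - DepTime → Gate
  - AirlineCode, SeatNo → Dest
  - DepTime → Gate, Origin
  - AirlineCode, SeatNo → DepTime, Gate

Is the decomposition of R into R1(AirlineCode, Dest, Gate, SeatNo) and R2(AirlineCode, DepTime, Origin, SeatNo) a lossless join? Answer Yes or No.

The shared attributes are {AirlineCode, SeatNo} and {AirlineCode, SeatNo}⁺ = {AirlineCode, DepTime, Dest, Gate, Origin, SeatNo}.
This includes all of R1, so the common attributes are a superkey of R1 — the join is lossless.

Yes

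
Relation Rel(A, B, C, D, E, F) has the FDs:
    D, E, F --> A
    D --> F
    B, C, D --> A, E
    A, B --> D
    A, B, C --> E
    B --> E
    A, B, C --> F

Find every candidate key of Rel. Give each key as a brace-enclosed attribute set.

Attributes never on any right-hand side: {B, C} — every candidate key must contain all of them.
Closure of {A, B, C} is {A, B, C, D, E, F}, the whole schema; {A, B, C} is a candidate key.
Closure of {B, C, D} is {A, B, C, D, E, F}, the whole schema; {B, C, D} is a candidate key.
These are minimal and exhaustive — every other superkey contains one of them.

{A, B, C}, {B, C, D}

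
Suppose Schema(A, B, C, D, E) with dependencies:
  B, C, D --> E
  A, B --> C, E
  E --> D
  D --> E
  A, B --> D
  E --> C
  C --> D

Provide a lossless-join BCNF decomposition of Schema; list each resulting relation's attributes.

Candidate key of the original relation: {A, B}.
{A, B, C, D, E}: {B, C, D} determines {B, C, D, E} here but is not a superkey — split on B, C, D --> E, giving {B, C, D, E} and {A, B, C, D}.
{B, C, D, E}: {E} determines {C, D, E} here but is not a superkey — split on E --> C, D, giving {C, D, E} and {B, E}.
{C, D, E}: every determinant is a superkey — BCNF.
{B, E}: every determinant is a superkey — BCNF.
{A, B, C, D}: {D} determines {C, D} here but is not a superkey — split on D --> C, giving {C, D} and {A, B, D}.
{C, D}: every determinant is a superkey — BCNF.
{A, B, D}: every determinant is a superkey — BCNF.

{A, B, D}; {B, E}; {C, D, E}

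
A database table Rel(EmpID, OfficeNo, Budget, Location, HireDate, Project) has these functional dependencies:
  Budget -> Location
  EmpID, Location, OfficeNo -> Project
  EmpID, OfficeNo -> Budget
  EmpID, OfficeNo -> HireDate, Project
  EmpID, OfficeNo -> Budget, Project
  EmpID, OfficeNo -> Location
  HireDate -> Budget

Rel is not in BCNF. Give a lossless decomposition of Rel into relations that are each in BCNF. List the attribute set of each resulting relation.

{Budget, HireDate}; {Budget, Location}; {EmpID, HireDate, OfficeNo, Project}

Candidate key of the original relation: {EmpID, OfficeNo}.
{Budget, EmpID, HireDate, Location, OfficeNo, Project}: {Budget} determines {Budget, Location} here but is not a superkey — split on Budget -> Location, giving {Budget, Location} and {Budget, EmpID, HireDate, OfficeNo, Project}.
{Budget, Location}: every determinant is a superkey — BCNF.
{Budget, EmpID, HireDate, OfficeNo, Project}: {HireDate} determines {Budget, HireDate} here but is not a superkey — split on HireDate -> Budget, giving {Budget, HireDate} and {EmpID, HireDate, OfficeNo, Project}.
{Budget, HireDate}: every determinant is a superkey — BCNF.
{EmpID, HireDate, OfficeNo, Project}: every determinant is a superkey — BCNF.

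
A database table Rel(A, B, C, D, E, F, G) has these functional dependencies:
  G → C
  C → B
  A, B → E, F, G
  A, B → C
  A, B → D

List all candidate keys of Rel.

No FD produces {A}, so it must be in every candidate key.
{A, B}⁺ = {A, B, C, D, E, F, G} — all of the relation — so {A, B} is a candidate key.
{A, C}⁺ = {A, B, C, D, E, F, G} — all of the relation — so {A, C} is a candidate key.
{A, G}⁺ = {A, B, C, D, E, F, G} — all of the relation — so {A, G} is a candidate key.
Any other superkey properly contains one of these, so there are no further candidate keys.

{A, B}, {A, C}, {A, G}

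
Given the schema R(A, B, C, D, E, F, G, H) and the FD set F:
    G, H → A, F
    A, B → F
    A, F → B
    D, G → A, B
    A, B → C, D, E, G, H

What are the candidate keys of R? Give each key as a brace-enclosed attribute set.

Closure of {A, B} is {A, B, C, D, E, F, G, H}, the whole schema; {A, B} is a candidate key.
Closure of {A, F} is {A, B, C, D, E, F, G, H}, the whole schema; {A, F} is a candidate key.
Closure of {D, G} is {A, B, C, D, E, F, G, H}, the whole schema; {D, G} is a candidate key.
Closure of {G, H} is {A, B, C, D, E, F, G, H}, the whole schema; {G, H} is a candidate key.
These are minimal and exhaustive — every other superkey contains one of them.

{A, B}, {A, F}, {D, G}, {G, H}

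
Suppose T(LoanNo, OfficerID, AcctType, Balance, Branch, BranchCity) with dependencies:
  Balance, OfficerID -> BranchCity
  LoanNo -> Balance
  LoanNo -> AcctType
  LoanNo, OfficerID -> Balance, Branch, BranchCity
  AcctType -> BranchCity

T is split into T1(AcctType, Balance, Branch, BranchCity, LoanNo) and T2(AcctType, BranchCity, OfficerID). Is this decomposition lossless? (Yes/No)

No

T1 ∩ T2 = {AcctType, BranchCity}; its closure under F is {AcctType, BranchCity}.
Neither T1 nor T2 is contained in that closure, so the decomposition is lossy.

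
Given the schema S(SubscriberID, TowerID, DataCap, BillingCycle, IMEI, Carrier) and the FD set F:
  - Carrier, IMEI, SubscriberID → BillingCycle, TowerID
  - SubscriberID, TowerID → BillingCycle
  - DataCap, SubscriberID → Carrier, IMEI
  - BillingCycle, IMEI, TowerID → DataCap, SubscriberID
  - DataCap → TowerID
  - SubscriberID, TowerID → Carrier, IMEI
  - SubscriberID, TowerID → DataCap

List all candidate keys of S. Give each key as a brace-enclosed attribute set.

{DataCap, SubscriberID} is a candidate key since {DataCap, SubscriberID}⁺ = {BillingCycle, Carrier, DataCap, IMEI, SubscriberID, TowerID} covers every attribute.
{SubscriberID, TowerID} is a candidate key since {SubscriberID, TowerID}⁺ = {BillingCycle, Carrier, DataCap, IMEI, SubscriberID, TowerID} covers every attribute.
{BillingCycle, DataCap, IMEI} is a candidate key since {BillingCycle, DataCap, IMEI}⁺ = {BillingCycle, Carrier, DataCap, IMEI, SubscriberID, TowerID} covers every attribute.
{BillingCycle, IMEI, TowerID} is a candidate key since {BillingCycle, IMEI, TowerID}⁺ = {BillingCycle, Carrier, DataCap, IMEI, SubscriberID, TowerID} covers every attribute.
{Carrier, IMEI, SubscriberID} is a candidate key since {Carrier, IMEI, SubscriberID}⁺ = {BillingCycle, Carrier, DataCap, IMEI, SubscriberID, TowerID} covers every attribute.
Any other superkey properly contains one of these, so there are no further candidate keys.

{BillingCycle, DataCap, IMEI}, {BillingCycle, IMEI, TowerID}, {Carrier, IMEI, SubscriberID}, {DataCap, SubscriberID}, {SubscriberID, TowerID}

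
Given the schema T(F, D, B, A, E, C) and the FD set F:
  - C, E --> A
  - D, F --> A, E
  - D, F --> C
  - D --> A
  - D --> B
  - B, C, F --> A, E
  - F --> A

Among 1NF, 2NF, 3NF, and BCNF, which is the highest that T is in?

1NF

Candidate key: {D, F}. Prime attributes: {D, F}.
For C, E --> A we have {C, E}⁺ = {A, C, E}; {C, E} is not a superkey, so BCNF fails.
C, E --> A determines the non-prime attribute {A} from a non-superkey — 3NF is violated.
The proper key subset {D} of {D, F} determines non-prime {A, B}, so the relation is not even in 2NF.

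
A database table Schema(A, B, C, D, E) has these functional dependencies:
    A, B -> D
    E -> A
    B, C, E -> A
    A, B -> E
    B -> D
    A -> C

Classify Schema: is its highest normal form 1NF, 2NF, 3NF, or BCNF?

1NF

Candidate keys: {A, B}, {B, E}. Prime attributes: {A, B, E}.
For E -> A we have {E}⁺ = {A, C, E}; {E} is not a superkey, so BCNF fails.
Because {D} is non-prime and the left side of B -> D is not a superkey, the relation is not in 3NF.
{A} is a proper subset of the key {A, B}, and {A}⁺ contains the non-prime attribute {C} — a partial dependency, so 2NF is violated.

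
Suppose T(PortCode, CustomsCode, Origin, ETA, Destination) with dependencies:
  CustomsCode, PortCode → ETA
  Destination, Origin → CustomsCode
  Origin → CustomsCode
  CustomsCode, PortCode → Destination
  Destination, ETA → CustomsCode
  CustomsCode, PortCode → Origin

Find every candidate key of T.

Attributes never on any right-hand side: {PortCode} — every candidate key must contain it.
{CustomsCode, PortCode} is a candidate key since {CustomsCode, PortCode}⁺ = {CustomsCode, Destination, ETA, Origin, PortCode} covers every attribute.
{Origin, PortCode} is a candidate key since {Origin, PortCode}⁺ = {CustomsCode, Destination, ETA, Origin, PortCode} covers every attribute.
{Destination, ETA, PortCode} is a candidate key since {Destination, ETA, PortCode}⁺ = {CustomsCode, Destination, ETA, Origin, PortCode} covers every attribute.
These are minimal and exhaustive — every other superkey contains one of them.

{CustomsCode, PortCode}, {Destination, ETA, PortCode}, {Origin, PortCode}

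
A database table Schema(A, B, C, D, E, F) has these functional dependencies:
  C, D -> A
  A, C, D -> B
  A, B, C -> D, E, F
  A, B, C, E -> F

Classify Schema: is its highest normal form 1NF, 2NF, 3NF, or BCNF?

BCNF

Candidate keys: {A, B, C}, {C, D}. Prime attributes: {A, B, C, D}.
Each dependency's left side is a superkey — BCNF holds.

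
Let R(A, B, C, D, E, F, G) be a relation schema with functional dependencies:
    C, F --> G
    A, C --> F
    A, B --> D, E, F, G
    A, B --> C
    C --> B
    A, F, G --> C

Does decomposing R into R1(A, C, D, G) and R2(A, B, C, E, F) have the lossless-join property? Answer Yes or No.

The shared attributes are {A, C} and {A, C}⁺ = {A, B, C, D, E, F, G}.
R1 is contained in that closure, so R1 ∩ R2 --> R1 holds and the join is lossless.

Yes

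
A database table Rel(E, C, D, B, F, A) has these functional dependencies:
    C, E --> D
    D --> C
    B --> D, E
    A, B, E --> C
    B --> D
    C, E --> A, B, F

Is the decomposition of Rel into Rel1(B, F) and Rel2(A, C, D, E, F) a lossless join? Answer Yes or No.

No

Common attributes: {F}; their closure is {F}.
Rel1 ⊄ {F} and Rel2 ⊄ {F}, so the split is lossy.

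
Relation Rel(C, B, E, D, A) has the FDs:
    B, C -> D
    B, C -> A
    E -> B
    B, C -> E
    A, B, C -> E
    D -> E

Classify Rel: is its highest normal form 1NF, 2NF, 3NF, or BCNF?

Candidate keys: {B, C}, {C, D}, {C, E}. Prime attributes: {B, C, D, E}.
E -> B: {E}⁺ = {B, E}, which is not all of the attributes, so the left side is not a superkey — BCNF is violated.
Since {B} ⊆ prime attributes and every other non-superkey FD also has a prime right side, the schema is in 3NF.

3NF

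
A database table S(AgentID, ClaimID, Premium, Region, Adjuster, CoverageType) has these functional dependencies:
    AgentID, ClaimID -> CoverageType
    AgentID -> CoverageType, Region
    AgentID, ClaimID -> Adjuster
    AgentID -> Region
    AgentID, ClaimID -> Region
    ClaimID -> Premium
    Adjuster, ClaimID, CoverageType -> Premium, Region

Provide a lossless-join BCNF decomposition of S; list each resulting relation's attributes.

Candidate key of the original relation: {AgentID, ClaimID}.
Within {Adjuster, AgentID, ClaimID, CoverageType, Premium, Region}: {AgentID}⁺ ∩ {Adjuster, AgentID, ClaimID, CoverageType, Premium, Region} = {AgentID, CoverageType, Region}, not the whole set, so AgentID -> CoverageType, Region violates BCNF; decompose into {AgentID, CoverageType, Region} and {Adjuster, AgentID, ClaimID, Premium}.
{AgentID, CoverageType, Region}: every determinant is a superkey — BCNF.
Within {Adjuster, AgentID, ClaimID, Premium}: {ClaimID}⁺ ∩ {Adjuster, AgentID, ClaimID, Premium} = {ClaimID, Premium}, not the whole set, so ClaimID -> Premium violates BCNF; decompose into {ClaimID, Premium} and {Adjuster, AgentID, ClaimID}.
{ClaimID, Premium}: every determinant is a superkey — BCNF.
{Adjuster, AgentID, ClaimID}: every determinant is a superkey — BCNF.

{Adjuster, AgentID, ClaimID}; {AgentID, CoverageType, Region}; {ClaimID, Premium}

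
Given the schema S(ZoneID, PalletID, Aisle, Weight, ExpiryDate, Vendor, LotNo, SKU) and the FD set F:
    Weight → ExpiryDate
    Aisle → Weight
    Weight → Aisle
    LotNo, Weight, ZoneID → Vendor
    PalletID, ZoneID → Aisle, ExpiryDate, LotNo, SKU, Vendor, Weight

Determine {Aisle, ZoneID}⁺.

{Aisle, ExpiryDate, Weight, ZoneID}

Start with {Aisle, ZoneID}.
Aisle → Weight applies; add {Weight} → now {Aisle, Weight, ZoneID}.
Weight → ExpiryDate applies; add {ExpiryDate} → now {Aisle, ExpiryDate, Weight, ZoneID}.
No further FD applies.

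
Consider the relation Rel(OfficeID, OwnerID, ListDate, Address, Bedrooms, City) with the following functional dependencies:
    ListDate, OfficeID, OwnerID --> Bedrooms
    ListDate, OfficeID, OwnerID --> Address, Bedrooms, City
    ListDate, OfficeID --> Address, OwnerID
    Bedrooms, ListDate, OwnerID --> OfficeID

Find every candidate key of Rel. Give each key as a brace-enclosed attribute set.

{Bedrooms, ListDate, OwnerID}, {ListDate, OfficeID}

No FD produces {ListDate}, so it must be in every candidate key.
{ListDate, OfficeID}⁺ = {Address, Bedrooms, City, ListDate, OfficeID, OwnerID} — all of the relation — so {ListDate, OfficeID} is a candidate key.
{Bedrooms, ListDate, OwnerID}⁺ = {Address, Bedrooms, City, ListDate, OfficeID, OwnerID} — all of the relation — so {Bedrooms, ListDate, OwnerID} is a candidate key.
Any other superkey properly contains one of these, so there are no further candidate keys.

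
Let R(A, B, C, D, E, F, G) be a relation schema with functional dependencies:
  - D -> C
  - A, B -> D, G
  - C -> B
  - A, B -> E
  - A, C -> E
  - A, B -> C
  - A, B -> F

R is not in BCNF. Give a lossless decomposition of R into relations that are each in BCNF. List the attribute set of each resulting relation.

{A, D, E, F, G}; {B, C}; {C, D}

Candidate keys of the original relation: {A, B}, {A, C}, {A, D}.
{A, B, C, D, E, F, G}: {D} determines {B, C, D} here but is not a superkey — split on D -> B, C, giving {B, C, D} and {A, D, E, F, G}.
{B, C, D}: {C} determines {B, C} here but is not a superkey — split on C -> B, giving {B, C} and {C, D}.
{B, C}: every determinant is a superkey — BCNF.
{C, D}: every determinant is a superkey — BCNF.
{A, D, E, F, G}: every determinant is a superkey — BCNF.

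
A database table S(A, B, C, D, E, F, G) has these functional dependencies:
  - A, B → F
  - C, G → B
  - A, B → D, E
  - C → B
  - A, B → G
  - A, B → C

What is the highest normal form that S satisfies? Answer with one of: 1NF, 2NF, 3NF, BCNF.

Candidate keys: {A, B}, {A, C}. Prime attributes: {A, B, C}.
C, G → B breaks BCNF: {C, G}⁺ = {B, C, G}, so {C, G} is not a superkey.
But every attribute on its right side ({B}) is prime, and the same holds for every other non-superkey FD, so 3NF still holds.

3NF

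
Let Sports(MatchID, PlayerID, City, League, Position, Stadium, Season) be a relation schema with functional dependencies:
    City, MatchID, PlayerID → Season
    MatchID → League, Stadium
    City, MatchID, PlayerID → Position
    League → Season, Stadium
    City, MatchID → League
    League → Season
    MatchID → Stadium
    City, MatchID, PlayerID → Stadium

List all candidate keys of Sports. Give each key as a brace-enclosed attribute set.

No FD produces {City, MatchID, PlayerID}, so they must be in every candidate key.
{City, MatchID, PlayerID}⁺ = {City, League, MatchID, PlayerID, Position, Season, Stadium}, which is every attribute, so {City, MatchID, PlayerID} is a candidate key.
No smaller or unrelated set reaches every attribute, so there are no other keys.

{City, MatchID, PlayerID}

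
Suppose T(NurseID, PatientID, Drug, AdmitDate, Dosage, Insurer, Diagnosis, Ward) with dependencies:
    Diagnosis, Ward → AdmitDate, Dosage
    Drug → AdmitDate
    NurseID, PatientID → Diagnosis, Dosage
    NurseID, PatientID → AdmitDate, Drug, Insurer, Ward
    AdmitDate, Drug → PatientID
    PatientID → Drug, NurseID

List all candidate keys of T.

{Drug}⁺ = {AdmitDate, Diagnosis, Dosage, Drug, Insurer, NurseID, PatientID, Ward}, which is every attribute, so {Drug} is a candidate key.
{PatientID}⁺ = {AdmitDate, Diagnosis, Dosage, Drug, Insurer, NurseID, PatientID, Ward}, which is every attribute, so {PatientID} is a candidate key.
These are minimal and exhaustive — every other superkey contains one of them.

{Drug}, {PatientID}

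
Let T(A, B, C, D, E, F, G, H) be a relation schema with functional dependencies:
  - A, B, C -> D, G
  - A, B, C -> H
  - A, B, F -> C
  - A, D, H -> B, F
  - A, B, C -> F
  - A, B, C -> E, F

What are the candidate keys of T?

{A, B, C}, {A, B, F}, {A, D, H}

{A} never appears on the right of any FD, so every key must include it.
{A, B, C} is a candidate key since {A, B, C}⁺ = {A, B, C, D, E, F, G, H} covers every attribute.
{A, B, F} is a candidate key since {A, B, F}⁺ = {A, B, C, D, E, F, G, H} covers every attribute.
{A, D, H} is a candidate key since {A, D, H}⁺ = {A, B, C, D, E, F, G, H} covers every attribute.
No proper subset of any of these is a key, and no other minimal superkey exists.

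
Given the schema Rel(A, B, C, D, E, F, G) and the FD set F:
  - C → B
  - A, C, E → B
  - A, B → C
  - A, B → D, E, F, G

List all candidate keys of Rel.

No FD produces {A}, so it must be in every candidate key.
{A, B}⁺ = {A, B, C, D, E, F, G} — all of the relation — so {A, B} is a candidate key.
{A, C}⁺ = {A, B, C, D, E, F, G} — all of the relation — so {A, C} is a candidate key.
No proper subset of any of these is a key, and no other minimal superkey exists.

{A, B}, {A, C}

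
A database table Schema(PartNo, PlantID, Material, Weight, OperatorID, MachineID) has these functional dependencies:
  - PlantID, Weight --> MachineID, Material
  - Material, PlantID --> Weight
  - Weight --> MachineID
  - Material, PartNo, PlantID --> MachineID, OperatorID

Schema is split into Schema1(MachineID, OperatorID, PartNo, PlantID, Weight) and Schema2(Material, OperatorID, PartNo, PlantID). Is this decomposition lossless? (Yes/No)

Common attributes: {OperatorID, PartNo, PlantID}; their closure is {OperatorID, PartNo, PlantID}.
Neither Schema1 nor Schema2 is contained in that closure, so the decomposition is lossy.

No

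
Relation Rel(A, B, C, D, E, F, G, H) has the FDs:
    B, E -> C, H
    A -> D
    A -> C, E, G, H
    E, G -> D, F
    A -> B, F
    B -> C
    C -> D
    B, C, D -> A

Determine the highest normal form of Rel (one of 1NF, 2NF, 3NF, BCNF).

Candidate keys: {A}, {B}. Prime attributes: {A, B}.
E, G -> D, F: {E, G}⁺ = {D, E, F, G}, which is not all of the attributes, so the left side is not a superkey — BCNF is violated.
Because {D, F} are non-prime and the left side of E, G -> D, F is not a superkey, the relation is not in 3NF.
With only single-attribute keys there can be no partial dependency, so 2NF holds.

2NF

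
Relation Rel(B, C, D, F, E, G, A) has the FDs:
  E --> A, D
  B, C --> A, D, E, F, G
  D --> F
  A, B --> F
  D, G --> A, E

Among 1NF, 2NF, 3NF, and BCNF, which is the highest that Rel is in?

2NF

Candidate key: {B, C}. Prime attributes: {B, C}.
E --> A, D: {E}⁺ = {A, D, E, F}, which is not all of the attributes, so the left side is not a superkey — BCNF is violated.
Because {A, D} are non-prime and the left side of E --> A, D is not a superkey, the relation is not in 3NF.
No non-prime attribute depends on a proper subset of any candidate key, so 2NF holds.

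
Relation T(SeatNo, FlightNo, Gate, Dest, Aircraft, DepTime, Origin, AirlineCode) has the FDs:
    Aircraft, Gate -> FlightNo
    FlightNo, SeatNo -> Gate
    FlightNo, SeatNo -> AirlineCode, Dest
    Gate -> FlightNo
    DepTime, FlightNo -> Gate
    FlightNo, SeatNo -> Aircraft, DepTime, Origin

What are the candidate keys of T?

{FlightNo, SeatNo}, {Gate, SeatNo}

No FD produces {SeatNo}, so it must be in every candidate key.
{FlightNo, SeatNo}⁺ = {Aircraft, AirlineCode, DepTime, Dest, FlightNo, Gate, Origin, SeatNo} — all of the relation — so {FlightNo, SeatNo} is a candidate key.
{Gate, SeatNo}⁺ = {Aircraft, AirlineCode, DepTime, Dest, FlightNo, Gate, Origin, SeatNo} — all of the relation — so {Gate, SeatNo} is a candidate key.
These are minimal and exhaustive — every other superkey contains one of them.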